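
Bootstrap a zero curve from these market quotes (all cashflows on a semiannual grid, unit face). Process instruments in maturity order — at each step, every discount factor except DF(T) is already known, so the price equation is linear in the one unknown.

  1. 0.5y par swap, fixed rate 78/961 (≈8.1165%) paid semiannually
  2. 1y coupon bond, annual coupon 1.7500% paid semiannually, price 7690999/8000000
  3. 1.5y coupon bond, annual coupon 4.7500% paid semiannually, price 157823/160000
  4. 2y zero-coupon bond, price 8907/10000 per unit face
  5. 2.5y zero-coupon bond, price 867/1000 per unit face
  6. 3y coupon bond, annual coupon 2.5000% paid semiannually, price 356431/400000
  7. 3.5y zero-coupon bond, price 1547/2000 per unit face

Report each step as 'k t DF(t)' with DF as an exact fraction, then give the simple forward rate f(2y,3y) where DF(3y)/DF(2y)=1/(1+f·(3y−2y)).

step 1 [0.5y] swap r/2=39/961: DF=(1 − 39/961·(0))/(1+39/961) = 961/1000 ≈ 0.961000
step 2 [1y] bond c/2=7/800: DF=(7690999/8000000 − 7/800·(0.961000))/(1+7/800) = 9447/10000 ≈ 0.944700
step 3 [1.5y] bond c/2=19/800: DF=(157823/160000 − 19/800·(0.961000+0.944700))/(1+19/800) = 9193/10000 ≈ 0.919300
step 4 [2y] zero: DF = P = 8907/10000 ≈ 0.890700
step 5 [2.5y] zero: DF = P = 867/1000 ≈ 0.867000
step 6 [3y] bond c/2=1/80: DF=(356431/400000 − 1/80·(0.961000+0.944700+0.919300+0.890700+0.867000))/(1+1/80) = 1647/2000 ≈ 0.823500
step 7 [3.5y] zero: DF = P = 1547/2000 ≈ 0.773500

1 1/2 961/1000
2 1 9447/10000
3 3/2 9193/10000
4 2 8907/10000
5 5/2 867/1000
6 3 1647/2000
7 7/2 1547/2000
f(2y,3y) = ((8907/10000)/(1647/2000) − 1)/(1) = 224/2745 ≈ 8.1603%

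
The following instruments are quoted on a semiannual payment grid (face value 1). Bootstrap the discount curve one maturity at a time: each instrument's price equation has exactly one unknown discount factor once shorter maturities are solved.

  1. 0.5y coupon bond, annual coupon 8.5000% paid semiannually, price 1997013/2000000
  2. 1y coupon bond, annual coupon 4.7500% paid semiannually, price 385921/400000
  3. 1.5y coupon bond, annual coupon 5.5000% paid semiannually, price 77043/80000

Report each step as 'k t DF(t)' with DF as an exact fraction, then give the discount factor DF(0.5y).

step 1 [0.5y] bond c/2=17/400: DF=(1997013/2000000 − 17/400·(0))/(1+17/400) = 4789/5000 ≈ 0.957800
step 2 [1y] bond c/2=19/800: DF=(385921/400000 − 19/800·(0.957800))/(1+19/800) = 4601/5000 ≈ 0.920200
step 3 [1.5y] bond c/2=11/400: DF=(77043/80000 − 11/400·(0.957800+0.920200))/(1+11/400) = 887/1000 ≈ 0.887000

1 1/2 4789/5000
2 1 4601/5000
3 3/2 887/1000
DF(0.5y) = 4789/5000 ≈ 0.957800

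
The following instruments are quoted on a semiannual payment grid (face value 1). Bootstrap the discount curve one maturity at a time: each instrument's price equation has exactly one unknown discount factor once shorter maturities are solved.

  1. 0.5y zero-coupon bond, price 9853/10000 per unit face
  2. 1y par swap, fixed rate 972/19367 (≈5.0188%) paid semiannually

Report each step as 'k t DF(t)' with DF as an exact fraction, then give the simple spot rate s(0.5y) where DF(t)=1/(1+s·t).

step 1 [0.5y] zero: DF = P = 9853/10000 ≈ 0.985300
step 2 [1y] swap r/2=486/19367: DF=(1 − 486/19367·(0.985300))/(1+486/19367) = 4757/5000 ≈ 0.951400

1 1/2 9853/10000
2 1 4757/5000
s(0.5y) = (1/(9853/10000) − 1)/(1/2) = 294/9853 ≈ 2.9839%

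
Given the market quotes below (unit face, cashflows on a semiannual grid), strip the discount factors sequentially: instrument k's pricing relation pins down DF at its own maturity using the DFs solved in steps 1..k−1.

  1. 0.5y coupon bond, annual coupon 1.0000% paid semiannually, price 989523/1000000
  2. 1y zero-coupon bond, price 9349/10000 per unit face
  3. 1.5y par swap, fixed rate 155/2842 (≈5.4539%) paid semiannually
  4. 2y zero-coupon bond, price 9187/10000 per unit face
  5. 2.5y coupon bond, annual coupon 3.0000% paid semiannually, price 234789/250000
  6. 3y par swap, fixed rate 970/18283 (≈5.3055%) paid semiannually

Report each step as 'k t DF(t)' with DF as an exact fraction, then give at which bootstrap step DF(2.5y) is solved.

1 1/2 4923/5000
2 1 9349/10000
3 3/2 369/400
4 2 9187/10000
5 5/2 8697/10000
6 3 1709/2000
DF(2.5y) is solved at step 5

step 1 [0.5y] bond c/2=1/200: DF=(989523/1000000 − 1/200·(0))/(1+1/200) = 4923/5000 ≈ 0.984600
step 2 [1y] zero: DF = P = 9349/10000 ≈ 0.934900
step 3 [1.5y] swap r/2=155/5684: DF=(1 − 155/5684·(0.984600+0.934900))/(1+155/5684) = 369/400 ≈ 0.922500
step 4 [2y] zero: DF = P = 9187/10000 ≈ 0.918700
step 5 [2.5y] bond c/2=3/200: DF=(234789/250000 − 3/200·(0.984600+0.934900+0.922500+0.918700))/(1+3/200) = 8697/10000 ≈ 0.869700
step 6 [3y] swap r/2=485/18283: DF=(1 − 485/18283·(0.984600+0.934900+0.922500+0.918700+0.869700))/(1+485/18283) = 1709/2000 ≈ 0.854500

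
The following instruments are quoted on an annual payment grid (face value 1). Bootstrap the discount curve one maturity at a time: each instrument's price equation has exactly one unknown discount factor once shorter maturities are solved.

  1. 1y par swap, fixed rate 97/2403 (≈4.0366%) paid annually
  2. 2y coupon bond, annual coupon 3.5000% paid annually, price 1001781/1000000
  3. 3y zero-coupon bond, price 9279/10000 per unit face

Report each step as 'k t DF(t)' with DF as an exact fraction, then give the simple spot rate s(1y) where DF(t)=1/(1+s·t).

step 1 [1y] swap r/1=97/2403: DF=(1 − 97/2403·(0))/(1+97/2403) = 2403/2500 ≈ 0.961200
step 2 [2y] bond c/1=7/200: DF=(1001781/1000000 − 7/200·(0.961200))/(1+7/200) = 4677/5000 ≈ 0.935400
step 3 [3y] zero: DF = P = 9279/10000 ≈ 0.927900

1 1 2403/2500
2 2 4677/5000
3 3 9279/10000
s(1y) = (1/(2403/2500) − 1)/(1) = 97/2403 ≈ 4.0366%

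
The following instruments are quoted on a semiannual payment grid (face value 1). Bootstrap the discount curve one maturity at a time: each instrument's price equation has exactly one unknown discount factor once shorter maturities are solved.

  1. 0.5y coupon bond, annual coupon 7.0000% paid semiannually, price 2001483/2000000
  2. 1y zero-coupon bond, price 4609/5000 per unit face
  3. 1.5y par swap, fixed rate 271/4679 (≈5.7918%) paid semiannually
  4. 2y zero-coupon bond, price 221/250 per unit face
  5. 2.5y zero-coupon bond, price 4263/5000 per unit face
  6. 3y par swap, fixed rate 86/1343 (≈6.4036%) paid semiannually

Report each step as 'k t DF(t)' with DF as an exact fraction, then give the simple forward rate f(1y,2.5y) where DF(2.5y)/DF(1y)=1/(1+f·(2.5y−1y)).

1 1/2 9669/10000
2 1 4609/5000
3 3/2 9187/10000
4 2 221/250
5 5/2 4263/5000
6 3 207/250
f(1y,2.5y) = ((4609/5000)/(4263/5000) − 1)/(3/2) = 692/12789 ≈ 5.4109%

step 1 [0.5y] bond c/2=7/200: DF=(2001483/2000000 − 7/200·(0))/(1+7/200) = 9669/10000 ≈ 0.966900
step 2 [1y] zero: DF = P = 4609/5000 ≈ 0.921800
step 3 [1.5y] swap r/2=271/9358: DF=(1 − 271/9358·(0.966900+0.921800))/(1+271/9358) = 9187/10000 ≈ 0.918700
step 4 [2y] zero: DF = P = 221/250 ≈ 0.884000
step 5 [2.5y] zero: DF = P = 4263/5000 ≈ 0.852600
step 6 [3y] swap r/2=43/1343: DF=(1 − 43/1343·(0.966900+0.921800+0.918700+0.884000+0.852600))/(1+43/1343) = 207/250 ≈ 0.828000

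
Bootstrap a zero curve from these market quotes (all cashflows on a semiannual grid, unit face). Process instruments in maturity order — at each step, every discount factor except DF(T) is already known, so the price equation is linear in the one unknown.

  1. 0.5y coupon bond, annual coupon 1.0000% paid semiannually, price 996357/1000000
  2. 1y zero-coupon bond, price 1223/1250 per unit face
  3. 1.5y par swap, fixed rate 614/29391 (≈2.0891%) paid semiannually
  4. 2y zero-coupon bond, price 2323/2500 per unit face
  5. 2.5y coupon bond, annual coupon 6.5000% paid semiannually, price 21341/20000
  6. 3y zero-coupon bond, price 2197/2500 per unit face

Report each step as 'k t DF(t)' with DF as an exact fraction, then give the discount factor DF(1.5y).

step 1 [0.5y] bond c/2=1/200: DF=(996357/1000000 − 1/200·(0))/(1+1/200) = 4957/5000 ≈ 0.991400
step 2 [1y] zero: DF = P = 1223/1250 ≈ 0.978400
step 3 [1.5y] swap r/2=307/29391: DF=(1 − 307/29391·(0.991400+0.978400))/(1+307/29391) = 9693/10000 ≈ 0.969300
step 4 [2y] zero: DF = P = 2323/2500 ≈ 0.929200
step 5 [2.5y] bond c/2=13/400: DF=(21341/20000 − 13/400·(0.991400+0.978400+0.969300+0.929200))/(1+13/400) = 9117/10000 ≈ 0.911700
step 6 [3y] zero: DF = P = 2197/2500 ≈ 0.878800

1 1/2 4957/5000
2 1 1223/1250
3 3/2 9693/10000
4 2 2323/2500
5 5/2 9117/10000
6 3 2197/2500
DF(1.5y) = 9693/10000 ≈ 0.969300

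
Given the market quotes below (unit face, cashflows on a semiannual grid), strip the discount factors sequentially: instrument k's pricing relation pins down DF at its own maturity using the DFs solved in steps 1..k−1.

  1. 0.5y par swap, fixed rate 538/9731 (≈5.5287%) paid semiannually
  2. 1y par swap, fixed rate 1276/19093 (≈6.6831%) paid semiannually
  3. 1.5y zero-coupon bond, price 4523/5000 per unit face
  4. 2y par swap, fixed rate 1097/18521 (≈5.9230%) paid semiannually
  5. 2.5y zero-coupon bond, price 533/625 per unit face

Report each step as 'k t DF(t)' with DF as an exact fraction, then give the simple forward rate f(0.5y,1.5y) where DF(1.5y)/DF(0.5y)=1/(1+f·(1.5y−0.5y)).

step 1 [0.5y] swap r/2=269/9731: DF=(1 − 269/9731·(0))/(1+269/9731) = 9731/10000 ≈ 0.973100
step 2 [1y] swap r/2=638/19093: DF=(1 − 638/19093·(0.973100))/(1+638/19093) = 4681/5000 ≈ 0.936200
step 3 [1.5y] zero: DF = P = 4523/5000 ≈ 0.904600
step 4 [2y] swap r/2=1097/37042: DF=(1 − 1097/37042·(0.973100+0.936200+0.904600))/(1+1097/37042) = 8903/10000 ≈ 0.890300
step 5 [2.5y] zero: DF = P = 533/625 ≈ 0.852800

1 1/2 9731/10000
2 1 4681/5000
3 3/2 4523/5000
4 2 8903/10000
5 5/2 533/625
f(0.5y,1.5y) = ((9731/10000)/(4523/5000) − 1)/(1) = 685/9046 ≈ 7.5724%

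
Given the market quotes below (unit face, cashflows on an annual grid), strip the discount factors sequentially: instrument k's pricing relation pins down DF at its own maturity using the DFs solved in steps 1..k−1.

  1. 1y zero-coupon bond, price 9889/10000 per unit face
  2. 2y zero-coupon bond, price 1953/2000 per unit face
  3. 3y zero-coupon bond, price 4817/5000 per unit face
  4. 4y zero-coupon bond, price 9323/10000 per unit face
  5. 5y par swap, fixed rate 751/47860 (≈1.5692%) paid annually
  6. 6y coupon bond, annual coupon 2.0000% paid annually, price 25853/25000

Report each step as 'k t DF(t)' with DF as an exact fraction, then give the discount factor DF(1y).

step 1 [1y] zero: DF = P = 9889/10000 ≈ 0.988900
step 2 [2y] zero: DF = P = 1953/2000 ≈ 0.976500
step 3 [3y] zero: DF = P = 4817/5000 ≈ 0.963400
step 4 [4y] zero: DF = P = 9323/10000 ≈ 0.932300
step 5 [5y] swap r/1=751/47860: DF=(1 − 751/47860·(0.988900+0.976500+0.963400+0.932300))/(1+751/47860) = 9249/10000 ≈ 0.924900
step 6 [6y] bond c/1=1/50: DF=(25853/25000 − 1/50·(0.988900+0.976500+0.963400+0.932300+0.924900))/(1+1/50) = 23/25 ≈ 0.920000

1 1 9889/10000
2 2 1953/2000
3 3 4817/5000
4 4 9323/10000
5 5 9249/10000
6 6 23/25
DF(1y) = 9889/10000 ≈ 0.988900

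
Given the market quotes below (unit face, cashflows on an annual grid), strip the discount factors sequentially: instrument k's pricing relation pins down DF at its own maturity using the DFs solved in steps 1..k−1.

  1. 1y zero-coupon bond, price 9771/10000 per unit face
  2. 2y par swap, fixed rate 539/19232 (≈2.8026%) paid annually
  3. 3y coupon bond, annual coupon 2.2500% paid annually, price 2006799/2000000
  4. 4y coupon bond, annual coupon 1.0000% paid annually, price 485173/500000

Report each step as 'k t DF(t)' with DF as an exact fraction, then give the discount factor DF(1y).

1 1 9771/10000
2 2 9461/10000
3 3 939/1000
4 4 2331/2500
DF(1y) = 9771/10000 ≈ 0.977100

step 1 [1y] zero: DF = P = 9771/10000 ≈ 0.977100
step 2 [2y] swap r/1=539/19232: DF=(1 − 539/19232·(0.977100))/(1+539/19232) = 9461/10000 ≈ 0.946100
step 3 [3y] bond c/1=9/400: DF=(2006799/2000000 − 9/400·(0.977100+0.946100))/(1+9/400) = 939/1000 ≈ 0.939000
step 4 [4y] bond c/1=1/100: DF=(485173/500000 − 1/100·(0.977100+0.946100+0.939000))/(1+1/100) = 2331/2500 ≈ 0.932400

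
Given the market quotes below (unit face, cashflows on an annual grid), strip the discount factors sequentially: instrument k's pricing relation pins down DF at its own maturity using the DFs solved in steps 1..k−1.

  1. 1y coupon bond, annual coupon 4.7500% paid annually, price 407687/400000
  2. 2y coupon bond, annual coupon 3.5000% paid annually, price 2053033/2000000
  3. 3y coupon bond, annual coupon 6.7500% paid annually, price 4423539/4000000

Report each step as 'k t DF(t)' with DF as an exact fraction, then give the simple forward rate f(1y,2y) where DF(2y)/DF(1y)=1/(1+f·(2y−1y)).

step 1 [1y] bond c/1=19/400: DF=(407687/400000 − 19/400·(0))/(1+19/400) = 973/1000 ≈ 0.973000
step 2 [2y] bond c/1=7/200: DF=(2053033/2000000 − 7/200·(0.973000))/(1+7/200) = 9589/10000 ≈ 0.958900
step 3 [3y] bond c/1=27/400: DF=(4423539/4000000 − 27/400·(0.973000+0.958900))/(1+27/400) = 4569/5000 ≈ 0.913800

1 1 973/1000
2 2 9589/10000
3 3 4569/5000
f(1y,2y) = ((973/1000)/(9589/10000) − 1)/(1) = 141/9589 ≈ 1.4704%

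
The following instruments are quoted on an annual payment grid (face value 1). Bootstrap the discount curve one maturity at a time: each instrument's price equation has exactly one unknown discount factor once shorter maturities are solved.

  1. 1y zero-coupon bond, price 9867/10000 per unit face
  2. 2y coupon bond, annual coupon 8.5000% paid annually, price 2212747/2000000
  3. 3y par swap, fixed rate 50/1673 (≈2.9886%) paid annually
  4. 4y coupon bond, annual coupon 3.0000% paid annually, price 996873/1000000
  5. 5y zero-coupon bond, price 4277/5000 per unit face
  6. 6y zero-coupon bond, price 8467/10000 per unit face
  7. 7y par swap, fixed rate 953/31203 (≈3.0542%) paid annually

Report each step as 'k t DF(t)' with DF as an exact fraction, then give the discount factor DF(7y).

1 1 9867/10000
2 2 589/625
3 3 183/200
4 4 177/200
5 5 4277/5000
6 6 8467/10000
7 7 4047/5000
DF(7y) = 4047/5000 ≈ 0.809400

step 1 [1y] zero: DF = P = 9867/10000 ≈ 0.986700
step 2 [2y] bond c/1=17/200: DF=(2212747/2000000 − 17/200·(0.986700))/(1+17/200) = 589/625 ≈ 0.942400
step 3 [3y] swap r/1=50/1673: DF=(1 − 50/1673·(0.986700+0.942400))/(1+50/1673) = 183/200 ≈ 0.915000
step 4 [4y] bond c/1=3/100: DF=(996873/1000000 − 3/100·(0.986700+0.942400+0.915000))/(1+3/100) = 177/200 ≈ 0.885000
step 5 [5y] zero: DF = P = 4277/5000 ≈ 0.855400
step 6 [6y] zero: DF = P = 8467/10000 ≈ 0.846700
step 7 [7y] swap r/1=953/31203: DF=(1 − 953/31203·(0.986700+0.942400+0.915000+0.885000+0.855400+0.846700))/(1+953/31203) = 4047/5000 ≈ 0.809400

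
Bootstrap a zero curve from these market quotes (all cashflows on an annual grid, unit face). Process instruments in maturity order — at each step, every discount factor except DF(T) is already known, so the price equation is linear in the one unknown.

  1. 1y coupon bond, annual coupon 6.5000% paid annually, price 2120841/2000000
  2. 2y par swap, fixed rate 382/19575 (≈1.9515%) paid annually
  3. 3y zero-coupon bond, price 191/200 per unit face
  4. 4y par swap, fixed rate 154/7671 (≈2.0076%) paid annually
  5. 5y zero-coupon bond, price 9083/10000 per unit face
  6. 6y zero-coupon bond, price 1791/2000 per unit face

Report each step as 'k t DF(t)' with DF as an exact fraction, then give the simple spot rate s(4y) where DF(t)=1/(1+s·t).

step 1 [1y] bond c/1=13/200: DF=(2120841/2000000 − 13/200·(0))/(1+13/200) = 9957/10000 ≈ 0.995700
step 2 [2y] swap r/1=382/19575: DF=(1 − 382/19575·(0.995700))/(1+382/19575) = 4809/5000 ≈ 0.961800
step 3 [3y] zero: DF = P = 191/200 ≈ 0.955000
step 4 [4y] swap r/1=154/7671: DF=(1 − 154/7671·(0.995700+0.961800+0.955000))/(1+154/7671) = 923/1000 ≈ 0.923000
step 5 [5y] zero: DF = P = 9083/10000 ≈ 0.908300
step 6 [6y] zero: DF = P = 1791/2000 ≈ 0.895500

1 1 9957/10000
2 2 4809/5000
3 3 191/200
4 4 923/1000
5 5 9083/10000
6 6 1791/2000
s(4y) = (1/(923/1000) − 1)/(4) = 77/3692 ≈ 2.0856%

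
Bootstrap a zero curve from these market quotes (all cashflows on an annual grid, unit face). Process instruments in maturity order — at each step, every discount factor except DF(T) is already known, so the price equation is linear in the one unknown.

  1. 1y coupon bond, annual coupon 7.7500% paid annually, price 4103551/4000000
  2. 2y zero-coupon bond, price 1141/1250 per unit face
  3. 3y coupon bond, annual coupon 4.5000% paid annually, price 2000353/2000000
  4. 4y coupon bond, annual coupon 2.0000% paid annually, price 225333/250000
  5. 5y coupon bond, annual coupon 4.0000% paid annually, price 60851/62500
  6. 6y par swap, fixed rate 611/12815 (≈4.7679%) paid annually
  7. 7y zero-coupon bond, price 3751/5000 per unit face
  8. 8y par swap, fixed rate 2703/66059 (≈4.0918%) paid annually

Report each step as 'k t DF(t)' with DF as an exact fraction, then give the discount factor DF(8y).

step 1 [1y] bond c/1=31/400: DF=(4103551/4000000 − 31/400·(0))/(1+31/400) = 9521/10000 ≈ 0.952100
step 2 [2y] zero: DF = P = 1141/1250 ≈ 0.912800
step 3 [3y] bond c/1=9/200: DF=(2000353/2000000 − 9/200·(0.952100+0.912800))/(1+9/200) = 548/625 ≈ 0.876800
step 4 [4y] bond c/1=1/50: DF=(225333/250000 − 1/50·(0.952100+0.912800+0.876800))/(1+1/50) = 8299/10000 ≈ 0.829900
step 5 [5y] bond c/1=1/25: DF=(60851/62500 − 1/25·(0.952100+0.912800+0.876800+0.829900))/(1+1/25) = 1997/2500 ≈ 0.798800
step 6 [6y] swap r/1=611/12815: DF=(1 − 611/12815·(0.952100+0.912800+0.876800+0.829900+0.798800))/(1+611/12815) = 1889/2500 ≈ 0.755600
step 7 [7y] zero: DF = P = 3751/5000 ≈ 0.750200
step 8 [8y] swap r/1=2703/66059: DF=(1 − 2703/66059·(0.952100+0.912800+0.876800+0.829900+0.798800+0.755600+0.750200))/(1+2703/66059) = 7297/10000 ≈ 0.729700

1 1 9521/10000
2 2 1141/1250
3 3 548/625
4 4 8299/10000
5 5 1997/2500
6 6 1889/2500
7 7 3751/5000
8 8 7297/10000
DF(8y) = 7297/10000 ≈ 0.729700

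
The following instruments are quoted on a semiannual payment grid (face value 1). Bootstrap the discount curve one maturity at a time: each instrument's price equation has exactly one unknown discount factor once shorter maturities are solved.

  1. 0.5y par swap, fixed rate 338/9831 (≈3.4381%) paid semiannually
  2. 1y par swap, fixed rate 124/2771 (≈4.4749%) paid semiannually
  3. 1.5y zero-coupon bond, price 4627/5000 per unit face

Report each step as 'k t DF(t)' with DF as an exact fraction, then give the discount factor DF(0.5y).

step 1 [0.5y] swap r/2=169/9831: DF=(1 − 169/9831·(0))/(1+169/9831) = 9831/10000 ≈ 0.983100
step 2 [1y] swap r/2=62/2771: DF=(1 − 62/2771·(0.983100))/(1+62/2771) = 4783/5000 ≈ 0.956600
step 3 [1.5y] zero: DF = P = 4627/5000 ≈ 0.925400

1 1/2 9831/10000
2 1 4783/5000
3 3/2 4627/5000
DF(0.5y) = 9831/10000 ≈ 0.983100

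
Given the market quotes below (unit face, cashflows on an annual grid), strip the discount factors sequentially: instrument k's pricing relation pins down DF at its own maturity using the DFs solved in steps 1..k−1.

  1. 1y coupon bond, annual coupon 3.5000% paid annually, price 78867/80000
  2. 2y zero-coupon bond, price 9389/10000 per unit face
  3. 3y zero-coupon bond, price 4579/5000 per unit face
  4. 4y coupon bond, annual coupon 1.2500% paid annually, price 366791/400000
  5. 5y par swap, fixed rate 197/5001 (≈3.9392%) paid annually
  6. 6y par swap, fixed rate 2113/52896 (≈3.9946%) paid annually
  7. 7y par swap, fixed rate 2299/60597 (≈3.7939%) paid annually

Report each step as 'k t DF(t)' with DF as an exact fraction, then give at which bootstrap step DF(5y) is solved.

1 1 381/400
2 2 9389/10000
3 3 4579/5000
4 4 871/1000
5 5 8227/10000
6 6 7887/10000
7 7 7701/10000
DF(5y) is solved at step 5

step 1 [1y] bond c/1=7/200: DF=(78867/80000 − 7/200·(0))/(1+7/200) = 381/400 ≈ 0.952500
step 2 [2y] zero: DF = P = 9389/10000 ≈ 0.938900
step 3 [3y] zero: DF = P = 4579/5000 ≈ 0.915800
step 4 [4y] bond c/1=1/80: DF=(366791/400000 − 1/80·(0.952500+0.938900+0.915800))/(1+1/80) = 871/1000 ≈ 0.871000
step 5 [5y] swap r/1=197/5001: DF=(1 − 197/5001·(0.952500+0.938900+0.915800+0.871000))/(1+197/5001) = 8227/10000 ≈ 0.822700
step 6 [6y] swap r/1=2113/52896: DF=(1 − 2113/52896·(0.952500+0.938900+0.915800+0.871000+0.822700))/(1+2113/52896) = 7887/10000 ≈ 0.788700
step 7 [7y] swap r/1=2299/60597: DF=(1 − 2299/60597·(0.952500+0.938900+0.915800+0.871000+0.822700+0.788700))/(1+2299/60597) = 7701/10000 ≈ 0.770100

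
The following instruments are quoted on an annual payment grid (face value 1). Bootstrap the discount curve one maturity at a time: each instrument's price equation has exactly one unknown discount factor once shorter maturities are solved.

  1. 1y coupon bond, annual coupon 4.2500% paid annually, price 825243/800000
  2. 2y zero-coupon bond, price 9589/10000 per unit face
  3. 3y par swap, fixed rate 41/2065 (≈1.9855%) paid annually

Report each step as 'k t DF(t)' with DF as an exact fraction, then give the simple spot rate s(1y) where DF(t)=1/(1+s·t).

1 1 1979/2000
2 2 9589/10000
3 3 4713/5000
s(1y) = (1/(1979/2000) − 1)/(1) = 21/1979 ≈ 1.0611%

step 1 [1y] bond c/1=17/400: DF=(825243/800000 − 17/400·(0))/(1+17/400) = 1979/2000 ≈ 0.989500
step 2 [2y] zero: DF = P = 9589/10000 ≈ 0.958900
step 3 [3y] swap r/1=41/2065: DF=(1 − 41/2065·(0.989500+0.958900))/(1+41/2065) = 4713/5000 ≈ 0.942600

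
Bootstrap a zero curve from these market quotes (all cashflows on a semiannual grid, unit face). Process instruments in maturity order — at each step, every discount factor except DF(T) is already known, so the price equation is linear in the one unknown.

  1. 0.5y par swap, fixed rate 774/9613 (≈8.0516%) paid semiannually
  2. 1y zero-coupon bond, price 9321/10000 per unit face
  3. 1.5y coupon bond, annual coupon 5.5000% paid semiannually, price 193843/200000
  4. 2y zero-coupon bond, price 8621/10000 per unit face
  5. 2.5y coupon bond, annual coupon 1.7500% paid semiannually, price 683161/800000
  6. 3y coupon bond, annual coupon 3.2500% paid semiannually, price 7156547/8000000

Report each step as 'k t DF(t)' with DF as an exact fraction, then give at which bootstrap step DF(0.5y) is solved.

step 1 [0.5y] swap r/2=387/9613: DF=(1 − 387/9613·(0))/(1+387/9613) = 9613/10000 ≈ 0.961300
step 2 [1y] zero: DF = P = 9321/10000 ≈ 0.932100
step 3 [1.5y] bond c/2=11/400: DF=(193843/200000 − 11/400·(0.961300+0.932100))/(1+11/400) = 4463/5000 ≈ 0.892600
step 4 [2y] zero: DF = P = 8621/10000 ≈ 0.862100
step 5 [2.5y] bond c/2=7/800: DF=(683161/800000 − 7/800·(0.961300+0.932100+0.892600+0.862100))/(1+7/800) = 8149/10000 ≈ 0.814900
step 6 [3y] bond c/2=13/800: DF=(7156547/8000000 − 13/800·(0.961300+0.932100+0.892600+0.862100+0.814900))/(1+13/800) = 8089/10000 ≈ 0.808900

1 1/2 9613/10000
2 1 9321/10000
3 3/2 4463/5000
4 2 8621/10000
5 5/2 8149/10000
6 3 8089/10000
DF(0.5y) is solved at step 1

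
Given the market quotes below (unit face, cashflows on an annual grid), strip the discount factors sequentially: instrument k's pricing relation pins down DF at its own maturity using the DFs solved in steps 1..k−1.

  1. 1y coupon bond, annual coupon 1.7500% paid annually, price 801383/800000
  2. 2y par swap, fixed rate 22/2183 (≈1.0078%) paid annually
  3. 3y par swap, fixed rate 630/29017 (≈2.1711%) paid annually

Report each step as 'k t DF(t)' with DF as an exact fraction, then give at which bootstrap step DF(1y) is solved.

step 1 [1y] bond c/1=7/400: DF=(801383/800000 − 7/400·(0))/(1+7/400) = 1969/2000 ≈ 0.984500
step 2 [2y] swap r/1=22/2183: DF=(1 − 22/2183·(0.984500))/(1+22/2183) = 4901/5000 ≈ 0.980200
step 3 [3y] swap r/1=630/29017: DF=(1 − 630/29017·(0.984500+0.980200))/(1+630/29017) = 937/1000 ≈ 0.937000

1 1 1969/2000
2 2 4901/5000
3 3 937/1000
DF(1y) is solved at step 1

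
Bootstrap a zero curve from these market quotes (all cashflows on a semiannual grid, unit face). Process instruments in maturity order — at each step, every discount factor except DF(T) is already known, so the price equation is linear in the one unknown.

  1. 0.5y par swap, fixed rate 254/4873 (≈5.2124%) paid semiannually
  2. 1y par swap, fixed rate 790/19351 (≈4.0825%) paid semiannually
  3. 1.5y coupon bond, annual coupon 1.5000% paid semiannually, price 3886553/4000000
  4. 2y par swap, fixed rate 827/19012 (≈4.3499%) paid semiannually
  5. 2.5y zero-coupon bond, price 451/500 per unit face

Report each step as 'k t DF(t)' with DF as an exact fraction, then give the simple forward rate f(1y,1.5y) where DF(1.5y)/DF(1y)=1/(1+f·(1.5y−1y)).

1 1/2 4873/5000
2 1 1921/2000
3 3/2 19/20
4 2 9173/10000
5 5/2 451/500
f(1y,1.5y) = ((1921/2000)/(19/20) − 1)/(1/2) = 21/950 ≈ 2.2105%

step 1 [0.5y] swap r/2=127/4873: DF=(1 − 127/4873·(0))/(1+127/4873) = 4873/5000 ≈ 0.974600
step 2 [1y] swap r/2=395/19351: DF=(1 − 395/19351·(0.974600))/(1+395/19351) = 1921/2000 ≈ 0.960500
step 3 [1.5y] bond c/2=3/400: DF=(3886553/4000000 − 3/400·(0.974600+0.960500))/(1+3/400) = 19/20 ≈ 0.950000
step 4 [2y] swap r/2=827/38024: DF=(1 − 827/38024·(0.974600+0.960500+0.950000))/(1+827/38024) = 9173/10000 ≈ 0.917300
step 5 [2.5y] zero: DF = P = 451/500 ≈ 0.902000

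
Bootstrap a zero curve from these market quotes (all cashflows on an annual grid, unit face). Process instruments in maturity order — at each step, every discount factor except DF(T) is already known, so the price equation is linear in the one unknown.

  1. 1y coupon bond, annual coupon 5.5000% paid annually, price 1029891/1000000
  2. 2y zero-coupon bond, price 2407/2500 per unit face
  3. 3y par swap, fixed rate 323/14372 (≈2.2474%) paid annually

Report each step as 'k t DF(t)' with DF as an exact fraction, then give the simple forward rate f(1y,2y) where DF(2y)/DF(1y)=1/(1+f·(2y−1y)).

1 1 4881/5000
2 2 2407/2500
3 3 4677/5000
f(1y,2y) = ((4881/5000)/(2407/2500) − 1)/(1) = 67/4814 ≈ 1.3918%

step 1 [1y] bond c/1=11/200: DF=(1029891/1000000 − 11/200·(0))/(1+11/200) = 4881/5000 ≈ 0.976200
step 2 [2y] zero: DF = P = 2407/2500 ≈ 0.962800
step 3 [3y] swap r/1=323/14372: DF=(1 − 323/14372·(0.976200+0.962800))/(1+323/14372) = 4677/5000 ≈ 0.935400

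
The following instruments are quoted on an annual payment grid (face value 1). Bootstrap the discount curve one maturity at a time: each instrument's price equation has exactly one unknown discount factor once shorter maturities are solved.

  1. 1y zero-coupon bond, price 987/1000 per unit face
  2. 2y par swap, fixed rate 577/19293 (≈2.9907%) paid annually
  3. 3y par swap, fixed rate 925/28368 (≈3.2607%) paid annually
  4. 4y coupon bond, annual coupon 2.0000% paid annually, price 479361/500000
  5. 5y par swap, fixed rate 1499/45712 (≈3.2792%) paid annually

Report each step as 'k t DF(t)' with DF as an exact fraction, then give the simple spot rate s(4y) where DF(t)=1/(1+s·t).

1 1 987/1000
2 2 9423/10000
3 3 363/400
4 4 8843/10000
5 5 8501/10000
s(4y) = (1/(8843/10000) − 1)/(4) = 1157/35372 ≈ 3.2709%

step 1 [1y] zero: DF = P = 987/1000 ≈ 0.987000
step 2 [2y] swap r/1=577/19293: DF=(1 − 577/19293·(0.987000))/(1+577/19293) = 9423/10000 ≈ 0.942300
step 3 [3y] swap r/1=925/28368: DF=(1 − 925/28368·(0.987000+0.942300))/(1+925/28368) = 363/400 ≈ 0.907500
step 4 [4y] bond c/1=1/50: DF=(479361/500000 − 1/50·(0.987000+0.942300+0.907500))/(1+1/50) = 8843/10000 ≈ 0.884300
step 5 [5y] swap r/1=1499/45712: DF=(1 − 1499/45712·(0.987000+0.942300+0.907500+0.884300))/(1+1499/45712) = 8501/10000 ≈ 0.850100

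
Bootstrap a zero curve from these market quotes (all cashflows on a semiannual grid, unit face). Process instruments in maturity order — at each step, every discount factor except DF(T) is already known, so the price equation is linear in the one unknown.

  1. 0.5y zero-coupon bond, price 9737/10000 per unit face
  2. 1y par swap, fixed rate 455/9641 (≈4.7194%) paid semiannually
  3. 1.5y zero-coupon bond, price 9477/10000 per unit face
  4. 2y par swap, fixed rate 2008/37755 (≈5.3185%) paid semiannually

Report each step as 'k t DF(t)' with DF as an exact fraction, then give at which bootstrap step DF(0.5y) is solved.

step 1 [0.5y] zero: DF = P = 9737/10000 ≈ 0.973700
step 2 [1y] swap r/2=455/19282: DF=(1 − 455/19282·(0.973700))/(1+455/19282) = 1909/2000 ≈ 0.954500
step 3 [1.5y] zero: DF = P = 9477/10000 ≈ 0.947700
step 4 [2y] swap r/2=1004/37755: DF=(1 − 1004/37755·(0.973700+0.954500+0.947700))/(1+1004/37755) = 2249/2500 ≈ 0.899600

1 1/2 9737/10000
2 1 1909/2000
3 3/2 9477/10000
4 2 2249/2500
DF(0.5y) is solved at step 1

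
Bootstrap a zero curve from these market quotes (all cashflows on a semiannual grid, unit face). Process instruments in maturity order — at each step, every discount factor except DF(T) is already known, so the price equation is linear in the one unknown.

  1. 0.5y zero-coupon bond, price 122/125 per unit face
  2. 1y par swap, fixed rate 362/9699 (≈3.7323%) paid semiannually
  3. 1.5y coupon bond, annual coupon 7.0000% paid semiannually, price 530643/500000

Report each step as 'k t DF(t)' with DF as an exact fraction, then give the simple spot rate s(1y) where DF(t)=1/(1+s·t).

1 1/2 122/125
2 1 4819/5000
3 3/2 4799/5000
s(1y) = (1/(4819/5000) − 1)/(1) = 181/4819 ≈ 3.7560%

step 1 [0.5y] zero: DF = P = 122/125 ≈ 0.976000
step 2 [1y] swap r/2=181/9699: DF=(1 − 181/9699·(0.976000))/(1+181/9699) = 4819/5000 ≈ 0.963800
step 3 [1.5y] bond c/2=7/200: DF=(530643/500000 − 7/200·(0.976000+0.963800))/(1+7/200) = 4799/5000 ≈ 0.959800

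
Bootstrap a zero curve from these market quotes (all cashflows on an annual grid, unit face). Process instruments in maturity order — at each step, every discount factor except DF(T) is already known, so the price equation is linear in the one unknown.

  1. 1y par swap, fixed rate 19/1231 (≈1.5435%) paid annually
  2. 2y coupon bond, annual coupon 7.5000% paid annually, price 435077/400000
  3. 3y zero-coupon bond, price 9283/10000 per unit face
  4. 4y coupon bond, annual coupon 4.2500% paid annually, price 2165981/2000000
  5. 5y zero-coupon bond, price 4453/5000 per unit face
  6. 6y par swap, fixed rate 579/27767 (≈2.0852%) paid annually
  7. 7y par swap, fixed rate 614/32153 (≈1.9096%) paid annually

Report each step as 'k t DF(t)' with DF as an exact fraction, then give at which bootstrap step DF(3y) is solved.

1 1 1231/1250
2 2 9431/10000
3 3 9283/10000
4 4 1153/1250
5 5 4453/5000
6 6 4421/5000
7 7 2193/2500
DF(3y) is solved at step 3

step 1 [1y] swap r/1=19/1231: DF=(1 − 19/1231·(0))/(1+19/1231) = 1231/1250 ≈ 0.984800
step 2 [2y] bond c/1=3/40: DF=(435077/400000 − 3/40·(0.984800))/(1+3/40) = 9431/10000 ≈ 0.943100
step 3 [3y] zero: DF = P = 9283/10000 ≈ 0.928300
step 4 [4y] bond c/1=17/400: DF=(2165981/2000000 − 17/400·(0.984800+0.943100+0.928300))/(1+17/400) = 1153/1250 ≈ 0.922400
step 5 [5y] zero: DF = P = 4453/5000 ≈ 0.890600
step 6 [6y] swap r/1=579/27767: DF=(1 − 579/27767·(0.984800+0.943100+0.928300+0.922400+0.890600))/(1+579/27767) = 4421/5000 ≈ 0.884200
step 7 [7y] swap r/1=614/32153: DF=(1 − 614/32153·(0.984800+0.943100+0.928300+0.922400+0.890600+0.884200))/(1+614/32153) = 2193/2500 ≈ 0.877200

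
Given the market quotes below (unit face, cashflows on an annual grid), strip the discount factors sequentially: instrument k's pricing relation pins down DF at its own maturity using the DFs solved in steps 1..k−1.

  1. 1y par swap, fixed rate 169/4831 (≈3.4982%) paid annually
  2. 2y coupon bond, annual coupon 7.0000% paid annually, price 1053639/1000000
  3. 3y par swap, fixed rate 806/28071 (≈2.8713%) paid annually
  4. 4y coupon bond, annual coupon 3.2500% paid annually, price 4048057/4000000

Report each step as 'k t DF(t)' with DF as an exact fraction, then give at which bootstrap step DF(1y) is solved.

1 1 4831/5000
2 2 1843/2000
3 3 4597/5000
4 4 4459/5000
DF(1y) is solved at step 1

step 1 [1y] swap r/1=169/4831: DF=(1 − 169/4831·(0))/(1+169/4831) = 4831/5000 ≈ 0.966200
step 2 [2y] bond c/1=7/100: DF=(1053639/1000000 − 7/100·(0.966200))/(1+7/100) = 1843/2000 ≈ 0.921500
step 3 [3y] swap r/1=806/28071: DF=(1 − 806/28071·(0.966200+0.921500))/(1+806/28071) = 4597/5000 ≈ 0.919400
step 4 [4y] bond c/1=13/400: DF=(4048057/4000000 − 13/400·(0.966200+0.921500+0.919400))/(1+13/400) = 4459/5000 ≈ 0.891800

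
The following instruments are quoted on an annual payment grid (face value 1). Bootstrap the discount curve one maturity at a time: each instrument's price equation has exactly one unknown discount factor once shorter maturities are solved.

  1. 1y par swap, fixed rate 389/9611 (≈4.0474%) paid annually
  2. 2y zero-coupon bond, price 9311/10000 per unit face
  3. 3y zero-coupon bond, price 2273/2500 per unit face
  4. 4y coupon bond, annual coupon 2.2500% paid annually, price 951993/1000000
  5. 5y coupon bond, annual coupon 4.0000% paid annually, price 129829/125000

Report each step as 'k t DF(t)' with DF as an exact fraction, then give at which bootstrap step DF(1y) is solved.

step 1 [1y] swap r/1=389/9611: DF=(1 − 389/9611·(0))/(1+389/9611) = 9611/10000 ≈ 0.961100
step 2 [2y] zero: DF = P = 9311/10000 ≈ 0.931100
step 3 [3y] zero: DF = P = 2273/2500 ≈ 0.909200
step 4 [4y] bond c/1=9/400: DF=(951993/1000000 − 9/400·(0.961100+0.931100+0.909200))/(1+9/400) = 4347/5000 ≈ 0.869400
step 5 [5y] bond c/1=1/25: DF=(129829/125000 − 1/25·(0.961100+0.931100+0.909200+0.869400))/(1+1/25) = 343/400 ≈ 0.857500

1 1 9611/10000
2 2 9311/10000
3 3 2273/2500
4 4 4347/5000
5 5 343/400
DF(1y) is solved at step 1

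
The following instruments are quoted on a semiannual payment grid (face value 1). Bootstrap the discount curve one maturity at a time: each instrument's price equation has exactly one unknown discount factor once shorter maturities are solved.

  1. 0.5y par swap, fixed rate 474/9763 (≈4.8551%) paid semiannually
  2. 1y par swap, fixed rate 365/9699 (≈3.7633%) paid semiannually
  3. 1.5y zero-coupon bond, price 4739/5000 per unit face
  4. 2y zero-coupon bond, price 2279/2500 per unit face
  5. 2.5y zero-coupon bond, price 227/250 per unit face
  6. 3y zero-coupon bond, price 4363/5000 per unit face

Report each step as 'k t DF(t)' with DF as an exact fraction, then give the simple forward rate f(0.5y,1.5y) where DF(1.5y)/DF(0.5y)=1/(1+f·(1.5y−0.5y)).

1 1/2 9763/10000
2 1 1927/2000
3 3/2 4739/5000
4 2 2279/2500
5 5/2 227/250
6 3 4363/5000
f(0.5y,1.5y) = ((9763/10000)/(4739/5000) − 1)/(1) = 285/9478 ≈ 3.0070%

step 1 [0.5y] swap r/2=237/9763: DF=(1 − 237/9763·(0))/(1+237/9763) = 9763/10000 ≈ 0.976300
step 2 [1y] swap r/2=365/19398: DF=(1 − 365/19398·(0.976300))/(1+365/19398) = 1927/2000 ≈ 0.963500
step 3 [1.5y] zero: DF = P = 4739/5000 ≈ 0.947800
step 4 [2y] zero: DF = P = 2279/2500 ≈ 0.911600
step 5 [2.5y] zero: DF = P = 227/250 ≈ 0.908000
step 6 [3y] zero: DF = P = 4363/5000 ≈ 0.872600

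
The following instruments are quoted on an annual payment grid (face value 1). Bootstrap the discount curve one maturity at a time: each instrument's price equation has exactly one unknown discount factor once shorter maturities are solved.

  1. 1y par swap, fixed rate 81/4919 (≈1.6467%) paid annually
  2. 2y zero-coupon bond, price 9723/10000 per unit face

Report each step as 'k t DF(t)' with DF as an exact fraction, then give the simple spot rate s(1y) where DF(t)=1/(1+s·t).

step 1 [1y] swap r/1=81/4919: DF=(1 − 81/4919·(0))/(1+81/4919) = 4919/5000 ≈ 0.983800
step 2 [2y] zero: DF = P = 9723/10000 ≈ 0.972300

1 1 4919/5000
2 2 9723/10000
s(1y) = (1/(4919/5000) − 1)/(1) = 81/4919 ≈ 1.6467%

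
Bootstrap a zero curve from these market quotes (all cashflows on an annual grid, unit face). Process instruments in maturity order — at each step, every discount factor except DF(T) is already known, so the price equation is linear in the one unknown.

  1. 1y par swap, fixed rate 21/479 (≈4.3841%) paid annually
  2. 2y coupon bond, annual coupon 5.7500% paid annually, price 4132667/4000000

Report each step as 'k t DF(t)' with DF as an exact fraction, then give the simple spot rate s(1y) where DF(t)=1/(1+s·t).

1 1 479/500
2 2 9249/10000
s(1y) = (1/(479/500) − 1)/(1) = 21/479 ≈ 4.3841%

step 1 [1y] swap r/1=21/479: DF=(1 − 21/479·(0))/(1+21/479) = 479/500 ≈ 0.958000
step 2 [2y] bond c/1=23/400: DF=(4132667/4000000 − 23/400·(0.958000))/(1+23/400) = 9249/10000 ≈ 0.924900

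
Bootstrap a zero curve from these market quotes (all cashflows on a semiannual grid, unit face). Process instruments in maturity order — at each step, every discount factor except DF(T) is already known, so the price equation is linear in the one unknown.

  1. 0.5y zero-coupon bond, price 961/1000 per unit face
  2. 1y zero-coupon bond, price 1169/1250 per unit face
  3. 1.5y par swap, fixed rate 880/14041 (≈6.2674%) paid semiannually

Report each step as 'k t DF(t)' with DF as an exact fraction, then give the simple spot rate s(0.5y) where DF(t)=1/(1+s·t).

1 1/2 961/1000
2 1 1169/1250
3 3/2 114/125
s(0.5y) = (1/(961/1000) − 1)/(1/2) = 78/961 ≈ 8.1165%

step 1 [0.5y] zero: DF = P = 961/1000 ≈ 0.961000
step 2 [1y] zero: DF = P = 1169/1250 ≈ 0.935200
step 3 [1.5y] swap r/2=440/14041: DF=(1 − 440/14041·(0.961000+0.935200))/(1+440/14041) = 114/125 ≈ 0.912000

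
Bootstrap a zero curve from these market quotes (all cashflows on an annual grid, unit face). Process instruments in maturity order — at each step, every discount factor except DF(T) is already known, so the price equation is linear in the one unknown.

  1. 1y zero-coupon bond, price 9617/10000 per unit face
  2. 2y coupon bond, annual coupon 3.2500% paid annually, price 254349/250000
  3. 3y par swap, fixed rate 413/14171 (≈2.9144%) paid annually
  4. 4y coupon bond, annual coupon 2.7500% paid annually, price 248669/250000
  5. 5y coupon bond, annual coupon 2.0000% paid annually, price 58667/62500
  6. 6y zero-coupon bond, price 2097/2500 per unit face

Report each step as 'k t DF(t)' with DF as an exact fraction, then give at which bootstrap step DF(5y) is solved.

1 1 9617/10000
2 2 9551/10000
3 3 4587/5000
4 4 4461/5000
5 5 1059/1250
6 6 2097/2500
DF(5y) is solved at step 5

step 1 [1y] zero: DF = P = 9617/10000 ≈ 0.961700
step 2 [2y] bond c/1=13/400: DF=(254349/250000 − 13/400·(0.961700))/(1+13/400) = 9551/10000 ≈ 0.955100
step 3 [3y] swap r/1=413/14171: DF=(1 − 413/14171·(0.961700+0.955100))/(1+413/14171) = 4587/5000 ≈ 0.917400
step 4 [4y] bond c/1=11/400: DF=(248669/250000 − 11/400·(0.961700+0.955100+0.917400))/(1+11/400) = 4461/5000 ≈ 0.892200
step 5 [5y] bond c/1=1/50: DF=(58667/62500 − 1/50·(0.961700+0.955100+0.917400+0.892200))/(1+1/50) = 1059/1250 ≈ 0.847200
step 6 [6y] zero: DF = P = 2097/2500 ≈ 0.838800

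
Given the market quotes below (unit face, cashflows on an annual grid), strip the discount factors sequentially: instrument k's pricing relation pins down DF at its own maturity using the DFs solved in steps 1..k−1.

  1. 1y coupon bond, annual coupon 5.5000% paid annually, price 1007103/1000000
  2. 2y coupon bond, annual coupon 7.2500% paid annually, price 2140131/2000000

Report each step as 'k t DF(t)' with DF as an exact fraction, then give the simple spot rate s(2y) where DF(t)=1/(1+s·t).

step 1 [1y] bond c/1=11/200: DF=(1007103/1000000 − 11/200·(0))/(1+11/200) = 4773/5000 ≈ 0.954600
step 2 [2y] bond c/1=29/400: DF=(2140131/2000000 − 29/400·(0.954600))/(1+29/400) = 2333/2500 ≈ 0.933200

1 1 4773/5000
2 2 2333/2500
s(2y) = (1/(2333/2500) − 1)/(2) = 167/4666 ≈ 3.5791%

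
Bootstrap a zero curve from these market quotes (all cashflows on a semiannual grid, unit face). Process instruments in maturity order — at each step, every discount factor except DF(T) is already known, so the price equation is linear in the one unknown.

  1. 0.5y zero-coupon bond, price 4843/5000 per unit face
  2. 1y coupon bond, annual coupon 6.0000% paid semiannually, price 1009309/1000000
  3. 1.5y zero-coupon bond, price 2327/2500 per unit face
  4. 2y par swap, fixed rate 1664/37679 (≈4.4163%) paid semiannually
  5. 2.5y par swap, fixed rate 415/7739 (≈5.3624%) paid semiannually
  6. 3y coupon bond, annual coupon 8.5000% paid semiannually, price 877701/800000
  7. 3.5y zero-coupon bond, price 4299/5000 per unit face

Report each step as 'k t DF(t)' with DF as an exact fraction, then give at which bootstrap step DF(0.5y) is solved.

1 1/2 4843/5000
2 1 9517/10000
3 3/2 2327/2500
4 2 573/625
5 5/2 1751/2000
6 3 8631/10000
7 7/2 4299/5000
DF(0.5y) is solved at step 1

step 1 [0.5y] zero: DF = P = 4843/5000 ≈ 0.968600
step 2 [1y] bond c/2=3/100: DF=(1009309/1000000 − 3/100·(0.968600))/(1+3/100) = 9517/10000 ≈ 0.951700
step 3 [1.5y] zero: DF = P = 2327/2500 ≈ 0.930800
step 4 [2y] swap r/2=832/37679: DF=(1 − 832/37679·(0.968600+0.951700+0.930800))/(1+832/37679) = 573/625 ≈ 0.916800
step 5 [2.5y] swap r/2=415/15478: DF=(1 − 415/15478·(0.968600+0.951700+0.930800+0.916800))/(1+415/15478) = 1751/2000 ≈ 0.875500
step 6 [3y] bond c/2=17/400: DF=(877701/800000 − 17/400·(0.968600+0.951700+0.930800+0.916800+0.875500))/(1+17/400) = 8631/10000 ≈ 0.863100
step 7 [3.5y] zero: DF = P = 4299/5000 ≈ 0.859800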